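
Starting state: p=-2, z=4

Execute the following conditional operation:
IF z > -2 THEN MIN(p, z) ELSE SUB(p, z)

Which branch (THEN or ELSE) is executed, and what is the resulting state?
Branch: THEN, Final state: p=-2, z=4

Evaluating condition: z > -2
z = 4
Condition is True, so THEN branch executes
After MIN(p, z): p=-2, z=4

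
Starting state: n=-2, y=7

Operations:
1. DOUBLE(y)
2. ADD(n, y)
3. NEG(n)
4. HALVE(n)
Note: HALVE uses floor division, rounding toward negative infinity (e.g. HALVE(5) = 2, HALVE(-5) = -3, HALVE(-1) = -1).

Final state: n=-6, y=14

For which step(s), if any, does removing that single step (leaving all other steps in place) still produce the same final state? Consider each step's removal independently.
None - removing any single step changes the final result

Testing removal of each single step:
Without step 1: final = n=-3, y=7 (different)
Without step 2: final = n=1, y=14 (different)
Without step 3: final = n=6, y=14 (different)
Without step 4: final = n=-12, y=14 (different)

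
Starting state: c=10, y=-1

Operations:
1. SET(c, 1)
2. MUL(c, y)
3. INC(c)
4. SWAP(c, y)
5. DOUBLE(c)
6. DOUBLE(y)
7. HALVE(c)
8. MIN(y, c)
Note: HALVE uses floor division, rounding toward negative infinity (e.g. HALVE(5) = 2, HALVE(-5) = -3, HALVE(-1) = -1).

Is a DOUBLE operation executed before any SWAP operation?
No

First DOUBLE: step 5
First SWAP: step 4
Since 5 > 4, SWAP comes first.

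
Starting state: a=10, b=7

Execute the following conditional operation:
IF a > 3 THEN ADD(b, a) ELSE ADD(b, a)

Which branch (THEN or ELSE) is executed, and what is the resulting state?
Branch: THEN, Final state: a=10, b=17

Evaluating condition: a > 3
a = 10
Condition is True, so THEN branch executes
After ADD(b, a): a=10, b=17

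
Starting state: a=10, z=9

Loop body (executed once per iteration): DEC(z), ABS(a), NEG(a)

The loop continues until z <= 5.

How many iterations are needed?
4

Tracing iterations:
Initial: a=10, z=9
After iteration 1: a=-10, z=8
After iteration 2: a=-10, z=7
After iteration 3: a=-10, z=6
After iteration 4: a=-10, z=5
z <= 5 now holds, so the loop exits after 4 iterations.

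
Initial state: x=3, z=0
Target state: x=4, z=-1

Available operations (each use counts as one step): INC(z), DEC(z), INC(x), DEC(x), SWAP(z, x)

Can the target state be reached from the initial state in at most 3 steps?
Yes

Path (2 steps): DEC(z) → INC(x)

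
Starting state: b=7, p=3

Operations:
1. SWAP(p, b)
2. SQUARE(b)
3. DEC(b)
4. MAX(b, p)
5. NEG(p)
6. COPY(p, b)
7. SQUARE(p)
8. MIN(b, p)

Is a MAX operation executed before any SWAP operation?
No

First MAX: step 4
First SWAP: step 1
Since 4 > 1, SWAP comes first.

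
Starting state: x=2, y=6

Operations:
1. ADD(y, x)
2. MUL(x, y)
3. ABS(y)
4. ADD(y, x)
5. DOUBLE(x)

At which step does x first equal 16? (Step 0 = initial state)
Step 2

Tracing x:
Initial: x = 2
After step 1: x = 2
After step 2: x = 16 ← first occurrence
After step 3: x = 16
After step 4: x = 16
After step 5: x = 32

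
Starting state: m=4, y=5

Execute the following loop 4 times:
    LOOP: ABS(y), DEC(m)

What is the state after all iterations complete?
m=0, y=5

Iteration trace:
Start: m=4, y=5
After iteration 1: m=3, y=5
After iteration 2: m=2, y=5
After iteration 3: m=1, y=5
After iteration 4: m=0, y=5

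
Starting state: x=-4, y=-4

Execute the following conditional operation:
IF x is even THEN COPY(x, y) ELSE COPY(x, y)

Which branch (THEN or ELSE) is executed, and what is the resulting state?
Branch: THEN, Final state: x=-4, y=-4

Evaluating condition: x is even
Condition is True, so THEN branch executes
After COPY(x, y): x=-4, y=-4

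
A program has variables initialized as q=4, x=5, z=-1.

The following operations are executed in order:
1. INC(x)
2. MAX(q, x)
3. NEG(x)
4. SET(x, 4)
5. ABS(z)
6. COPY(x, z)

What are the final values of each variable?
{q: 6, x: 1, z: 1}

Step-by-step execution:
Initial: q=4, x=5, z=-1
After step 1 (INC(x)): q=4, x=6, z=-1
After step 2 (MAX(q, x)): q=6, x=6, z=-1
After step 3 (NEG(x)): q=6, x=-6, z=-1
After step 4 (SET(x, 4)): q=6, x=4, z=-1
After step 5 (ABS(z)): q=6, x=4, z=1
After step 6 (COPY(x, z)): q=6, x=1, z=1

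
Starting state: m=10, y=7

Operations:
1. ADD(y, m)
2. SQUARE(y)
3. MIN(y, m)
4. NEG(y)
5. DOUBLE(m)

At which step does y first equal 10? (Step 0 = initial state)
Step 3

Tracing y:
Initial: y = 7
After step 1: y = 17
After step 2: y = 289
After step 3: y = 10 ← first occurrence
After step 4: y = -10
After step 5: y = -10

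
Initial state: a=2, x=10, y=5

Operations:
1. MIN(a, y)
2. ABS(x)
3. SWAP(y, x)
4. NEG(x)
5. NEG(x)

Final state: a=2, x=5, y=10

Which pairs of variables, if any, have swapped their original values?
(y, x)

Comparing initial and final values:
y: 5 → 10
a: 2 → 2
x: 10 → 5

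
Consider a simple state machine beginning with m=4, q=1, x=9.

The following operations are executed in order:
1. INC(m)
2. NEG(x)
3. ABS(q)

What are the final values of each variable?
{m: 5, q: 1, x: -9}

Step-by-step execution:
Initial: m=4, q=1, x=9
After step 1 (INC(m)): m=5, q=1, x=9
After step 2 (NEG(x)): m=5, q=1, x=-9
After step 3 (ABS(q)): m=5, q=1, x=-9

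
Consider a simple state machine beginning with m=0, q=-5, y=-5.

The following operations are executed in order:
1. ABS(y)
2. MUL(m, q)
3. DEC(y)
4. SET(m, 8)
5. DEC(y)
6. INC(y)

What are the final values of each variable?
{m: 8, q: -5, y: 4}

Step-by-step execution:
Initial: m=0, q=-5, y=-5
After step 1 (ABS(y)): m=0, q=-5, y=5
After step 2 (MUL(m, q)): m=0, q=-5, y=5
After step 3 (DEC(y)): m=0, q=-5, y=4
After step 4 (SET(m, 8)): m=8, q=-5, y=4
After step 5 (DEC(y)): m=8, q=-5, y=3
After step 6 (INC(y)): m=8, q=-5, y=4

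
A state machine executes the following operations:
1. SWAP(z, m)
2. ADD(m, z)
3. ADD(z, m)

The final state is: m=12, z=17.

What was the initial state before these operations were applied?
m=5, z=7

Working backwards:
Final state: m=12, z=17
Before step 3 (ADD(z, m)): m=12, z=5
Before step 2 (ADD(m, z)): m=7, z=5
Before step 1 (SWAP(z, m)): m=5, z=7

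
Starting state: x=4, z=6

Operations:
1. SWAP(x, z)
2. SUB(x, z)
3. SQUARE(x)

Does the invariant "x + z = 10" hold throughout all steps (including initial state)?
No, violated after step 2

The invariant is violated after step 2.

State at each step:
Initial: x=4, z=6
After step 1: x=6, z=4
After step 2: x=2, z=4
After step 3: x=4, z=4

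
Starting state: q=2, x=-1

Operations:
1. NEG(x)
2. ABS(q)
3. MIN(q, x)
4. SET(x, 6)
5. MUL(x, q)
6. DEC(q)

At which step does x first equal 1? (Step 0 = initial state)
Step 1

Tracing x:
Initial: x = -1
After step 1: x = 1 ← first occurrence
After step 2: x = 1
After step 3: x = 1
After step 4: x = 6
After step 5: x = 6
After step 6: x = 6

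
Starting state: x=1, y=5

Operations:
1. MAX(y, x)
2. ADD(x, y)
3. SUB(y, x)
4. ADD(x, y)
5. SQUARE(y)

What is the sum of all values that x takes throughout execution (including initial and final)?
24

Values of x at each step:
Initial: x = 1
After step 1: x = 1
After step 2: x = 6
After step 3: x = 6
After step 4: x = 5
After step 5: x = 5
Sum = 1 + 1 + 6 + 6 + 5 + 5 = 24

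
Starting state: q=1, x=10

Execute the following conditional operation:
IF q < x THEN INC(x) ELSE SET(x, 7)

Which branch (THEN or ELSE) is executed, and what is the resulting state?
Branch: THEN, Final state: q=1, x=11

Evaluating condition: q < x
q = 1, x = 10
Condition is True, so THEN branch executes
After INC(x): q=1, x=11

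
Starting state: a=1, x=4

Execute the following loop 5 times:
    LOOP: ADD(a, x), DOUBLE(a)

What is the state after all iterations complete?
a=280, x=4

Iteration trace:
Start: a=1, x=4
After iteration 1: a=10, x=4
After iteration 2: a=28, x=4
After iteration 3: a=64, x=4
After iteration 4: a=136, x=4
After iteration 5: a=280, x=4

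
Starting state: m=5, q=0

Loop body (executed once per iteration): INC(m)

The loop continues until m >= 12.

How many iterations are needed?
7

Tracing iterations:
Initial: m=5, q=0
After iteration 1: m=6, q=0
After iteration 2: m=7, q=0
After iteration 3: m=8, q=0
After iteration 4: m=9, q=0
After iteration 5: m=10, q=0
After iteration 6: m=11, q=0
After iteration 7: m=12, q=0
m >= 12 now holds, so the loop exits after 7 iterations.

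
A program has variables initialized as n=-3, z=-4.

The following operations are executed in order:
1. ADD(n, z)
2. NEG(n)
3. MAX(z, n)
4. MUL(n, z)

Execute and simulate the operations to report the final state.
{n: 49, z: 7}

Step-by-step execution:
Initial: n=-3, z=-4
After step 1 (ADD(n, z)): n=-7, z=-4
After step 2 (NEG(n)): n=7, z=-4
After step 3 (MAX(z, n)): n=7, z=7
After step 4 (MUL(n, z)): n=49, z=7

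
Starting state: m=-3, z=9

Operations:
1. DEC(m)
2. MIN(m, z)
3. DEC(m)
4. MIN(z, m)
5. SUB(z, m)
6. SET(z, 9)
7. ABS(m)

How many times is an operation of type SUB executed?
1

Counting SUB operations:
Step 5: SUB(z, m) ← SUB
Total: 1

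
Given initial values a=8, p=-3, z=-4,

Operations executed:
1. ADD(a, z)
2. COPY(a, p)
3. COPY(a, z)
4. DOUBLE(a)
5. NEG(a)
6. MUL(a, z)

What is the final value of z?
z = -4

Tracing execution:
Step 1: ADD(a, z) → z = -4
Step 2: COPY(a, p) → z = -4
Step 3: COPY(a, z) → z = -4
Step 4: DOUBLE(a) → z = -4
Step 5: NEG(a) → z = -4
Step 6: MUL(a, z) → z = -4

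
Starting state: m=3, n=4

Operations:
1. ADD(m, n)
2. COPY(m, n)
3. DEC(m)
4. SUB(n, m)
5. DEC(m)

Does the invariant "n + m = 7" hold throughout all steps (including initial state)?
No, violated after step 1

The invariant is violated after step 1.

State at each step:
Initial: m=3, n=4
After step 1: m=7, n=4
After step 2: m=4, n=4
After step 3: m=3, n=4
After step 4: m=3, n=1
After step 5: m=2, n=1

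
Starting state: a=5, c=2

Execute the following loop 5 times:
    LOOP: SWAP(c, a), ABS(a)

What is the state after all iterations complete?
a=2, c=5

Iteration trace:
Start: a=5, c=2
After iteration 1: a=2, c=5
After iteration 2: a=5, c=2
After iteration 3: a=2, c=5
After iteration 4: a=5, c=2
After iteration 5: a=2, c=5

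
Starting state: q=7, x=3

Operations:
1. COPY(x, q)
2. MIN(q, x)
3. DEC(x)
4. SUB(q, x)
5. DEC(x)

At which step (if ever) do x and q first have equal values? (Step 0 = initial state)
Step 1

x and q first become equal after step 1.

Comparing values at each step:
Initial: x=3, q=7
After step 1: x=7, q=7 ← equal!
After step 2: x=7, q=7 ← equal!
After step 3: x=6, q=7
After step 4: x=6, q=1
After step 5: x=5, q=1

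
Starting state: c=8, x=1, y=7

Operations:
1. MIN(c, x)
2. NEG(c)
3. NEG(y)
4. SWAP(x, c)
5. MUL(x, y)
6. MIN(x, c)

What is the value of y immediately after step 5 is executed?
y = -7

Tracing y through execution:
Initial: y = 7
After step 1 (MIN(c, x)): y = 7
After step 2 (NEG(c)): y = 7
After step 3 (NEG(y)): y = -7
After step 4 (SWAP(x, c)): y = -7
After step 5 (MUL(x, y)): y = -7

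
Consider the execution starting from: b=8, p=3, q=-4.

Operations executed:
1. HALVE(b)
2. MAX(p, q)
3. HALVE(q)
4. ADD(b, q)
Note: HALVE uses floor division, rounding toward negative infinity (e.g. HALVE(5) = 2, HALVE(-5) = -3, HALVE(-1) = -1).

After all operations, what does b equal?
b = 2

Tracing execution:
Step 1: HALVE(b) → b = 4
Step 2: MAX(p, q) → b = 4
Step 3: HALVE(q) → b = 4
Step 4: ADD(b, q) → b = 2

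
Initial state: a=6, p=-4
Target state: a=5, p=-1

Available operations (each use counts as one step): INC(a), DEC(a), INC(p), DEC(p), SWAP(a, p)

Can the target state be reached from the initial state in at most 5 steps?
Yes

Path (4 steps): DEC(a) → INC(p) → INC(p) → INC(p)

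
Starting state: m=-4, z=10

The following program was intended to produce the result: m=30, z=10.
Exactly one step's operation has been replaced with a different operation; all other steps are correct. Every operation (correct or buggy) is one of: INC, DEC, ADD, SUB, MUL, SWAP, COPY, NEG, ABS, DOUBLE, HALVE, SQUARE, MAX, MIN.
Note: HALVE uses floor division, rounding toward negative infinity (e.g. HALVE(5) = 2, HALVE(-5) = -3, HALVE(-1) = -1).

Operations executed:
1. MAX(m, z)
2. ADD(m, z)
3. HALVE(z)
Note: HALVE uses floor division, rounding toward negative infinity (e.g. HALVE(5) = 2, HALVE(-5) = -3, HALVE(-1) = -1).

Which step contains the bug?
Step 3

Trace with buggy code:
Initial: m=-4, z=10
After step 1: m=10, z=10
After step 2: m=20, z=10
After step 3: m=20, z=5
Actual final m=20, z=5 ≠ expected m=30, z=10.
Step 3 is the only position where a single-operation replacement can produce the expected result.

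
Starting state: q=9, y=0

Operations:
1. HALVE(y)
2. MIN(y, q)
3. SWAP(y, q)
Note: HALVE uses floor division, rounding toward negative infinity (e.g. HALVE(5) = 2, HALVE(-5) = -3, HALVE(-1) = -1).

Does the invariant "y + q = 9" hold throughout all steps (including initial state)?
Yes

The invariant holds at every step.

State at each step:
Initial: q=9, y=0
After step 1: q=9, y=0
After step 2: q=9, y=0
After step 3: q=0, y=9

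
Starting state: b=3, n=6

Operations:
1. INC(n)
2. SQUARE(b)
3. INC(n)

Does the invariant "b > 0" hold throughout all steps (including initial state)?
Yes

The invariant holds at every step.

State at each step:
Initial: b=3, n=6
After step 1: b=3, n=7
After step 2: b=9, n=7
After step 3: b=9, n=8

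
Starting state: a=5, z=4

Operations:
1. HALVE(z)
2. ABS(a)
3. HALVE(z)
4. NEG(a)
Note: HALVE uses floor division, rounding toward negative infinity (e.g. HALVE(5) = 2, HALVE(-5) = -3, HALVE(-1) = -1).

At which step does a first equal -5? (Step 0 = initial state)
Step 4

Tracing a:
Initial: a = 5
After step 1: a = 5
After step 2: a = 5
After step 3: a = 5
After step 4: a = -5 ← first occurrence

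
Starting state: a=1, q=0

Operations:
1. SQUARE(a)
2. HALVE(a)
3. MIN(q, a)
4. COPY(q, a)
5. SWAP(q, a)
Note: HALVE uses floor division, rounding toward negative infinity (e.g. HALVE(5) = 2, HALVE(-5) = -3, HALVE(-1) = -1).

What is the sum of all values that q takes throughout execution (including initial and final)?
0

Values of q at each step:
Initial: q = 0
After step 1: q = 0
After step 2: q = 0
After step 3: q = 0
After step 4: q = 0
After step 5: q = 0
Sum = 0 + 0 + 0 + 0 + 0 + 0 = 0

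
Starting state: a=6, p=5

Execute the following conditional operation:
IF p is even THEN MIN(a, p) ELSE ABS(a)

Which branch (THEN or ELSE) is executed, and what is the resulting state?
Branch: ELSE, Final state: a=6, p=5

Evaluating condition: p is even
Condition is False, so ELSE branch executes
After ABS(a): a=6, p=5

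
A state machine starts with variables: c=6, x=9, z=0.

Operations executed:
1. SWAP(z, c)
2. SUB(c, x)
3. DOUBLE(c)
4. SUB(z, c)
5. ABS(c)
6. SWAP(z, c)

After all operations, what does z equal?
z = 18

Tracing execution:
Step 1: SWAP(z, c) → z = 6
Step 2: SUB(c, x) → z = 6
Step 3: DOUBLE(c) → z = 6
Step 4: SUB(z, c) → z = 24
Step 5: ABS(c) → z = 24
Step 6: SWAP(z, c) → z = 18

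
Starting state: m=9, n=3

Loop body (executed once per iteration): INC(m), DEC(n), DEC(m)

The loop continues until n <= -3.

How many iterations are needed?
6

Tracing iterations:
Initial: m=9, n=3
After iteration 1: m=9, n=2
After iteration 2: m=9, n=1
After iteration 3: m=9, n=0
After iteration 4: m=9, n=-1
After iteration 5: m=9, n=-2
After iteration 6: m=9, n=-3
n <= -3 now holds, so the loop exits after 6 iterations.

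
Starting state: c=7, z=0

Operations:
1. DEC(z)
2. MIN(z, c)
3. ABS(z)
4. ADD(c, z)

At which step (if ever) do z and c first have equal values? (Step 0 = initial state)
Never

z and c never become equal during execution.

Comparing values at each step:
Initial: z=0, c=7
After step 1: z=-1, c=7
After step 2: z=-1, c=7
After step 3: z=1, c=7
After step 4: z=1, c=8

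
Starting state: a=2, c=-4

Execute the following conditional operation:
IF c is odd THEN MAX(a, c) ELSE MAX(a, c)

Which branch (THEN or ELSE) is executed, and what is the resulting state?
Branch: ELSE, Final state: a=2, c=-4

Evaluating condition: c is odd
Condition is False, so ELSE branch executes
After MAX(a, c): a=2, c=-4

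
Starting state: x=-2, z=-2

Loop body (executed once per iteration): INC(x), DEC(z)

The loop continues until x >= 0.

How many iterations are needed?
2

Tracing iterations:
Initial: x=-2, z=-2
After iteration 1: x=-1, z=-3
After iteration 2: x=0, z=-4
x >= 0 now holds, so the loop exits after 2 iterations.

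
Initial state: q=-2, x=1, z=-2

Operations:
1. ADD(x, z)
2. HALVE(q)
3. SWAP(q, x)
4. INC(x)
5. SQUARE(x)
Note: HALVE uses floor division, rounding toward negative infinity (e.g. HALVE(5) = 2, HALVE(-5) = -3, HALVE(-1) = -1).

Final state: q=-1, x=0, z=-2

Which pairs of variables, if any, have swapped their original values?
None

Comparing initial and final values:
q: -2 → -1
z: -2 → -2
x: 1 → 0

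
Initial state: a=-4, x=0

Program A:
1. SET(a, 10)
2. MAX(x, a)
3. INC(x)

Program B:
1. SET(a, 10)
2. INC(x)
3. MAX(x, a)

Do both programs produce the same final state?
No

Program A final state: a=10, x=11
Program B final state: a=10, x=10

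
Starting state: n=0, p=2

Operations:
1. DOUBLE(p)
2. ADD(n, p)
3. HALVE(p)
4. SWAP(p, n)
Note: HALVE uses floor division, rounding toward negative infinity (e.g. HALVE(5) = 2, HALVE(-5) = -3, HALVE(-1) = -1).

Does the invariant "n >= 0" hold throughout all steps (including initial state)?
Yes

The invariant holds at every step.

State at each step:
Initial: n=0, p=2
After step 1: n=0, p=4
After step 2: n=4, p=4
After step 3: n=4, p=2
After step 4: n=2, p=4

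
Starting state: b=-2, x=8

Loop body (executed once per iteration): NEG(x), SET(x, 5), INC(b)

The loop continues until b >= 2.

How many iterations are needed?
4

Tracing iterations:
Initial: b=-2, x=8
After iteration 1: b=-1, x=5
After iteration 2: b=0, x=5
After iteration 3: b=1, x=5
After iteration 4: b=2, x=5
b >= 2 now holds, so the loop exits after 4 iterations.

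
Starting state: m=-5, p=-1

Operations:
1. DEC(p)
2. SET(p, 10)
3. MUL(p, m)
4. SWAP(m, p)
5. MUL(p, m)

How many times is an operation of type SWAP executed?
1

Counting SWAP operations:
Step 4: SWAP(m, p) ← SWAP
Total: 1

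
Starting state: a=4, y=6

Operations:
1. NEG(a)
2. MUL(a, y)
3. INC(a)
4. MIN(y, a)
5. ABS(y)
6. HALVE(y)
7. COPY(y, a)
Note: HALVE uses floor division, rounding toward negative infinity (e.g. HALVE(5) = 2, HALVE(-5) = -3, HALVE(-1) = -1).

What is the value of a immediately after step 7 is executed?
a = -23

Tracing a through execution:
Initial: a = 4
After step 1 (NEG(a)): a = -4
After step 2 (MUL(a, y)): a = -24
After step 3 (INC(a)): a = -23
After step 4 (MIN(y, a)): a = -23
After step 5 (ABS(y)): a = -23
After step 6 (HALVE(y)): a = -23
After step 7 (COPY(y, a)): a = -23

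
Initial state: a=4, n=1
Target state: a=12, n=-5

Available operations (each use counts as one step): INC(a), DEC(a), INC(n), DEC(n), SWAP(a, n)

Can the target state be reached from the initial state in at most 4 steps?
No

The target state cannot be reached within 4 steps.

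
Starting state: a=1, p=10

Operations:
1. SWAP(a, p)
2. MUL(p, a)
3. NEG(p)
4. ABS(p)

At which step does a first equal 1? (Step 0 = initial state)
Step 0

Tracing a:
Initial: a = 1 ← first occurrence
After step 1: a = 10
After step 2: a = 10
After step 3: a = 10
After step 4: a = 10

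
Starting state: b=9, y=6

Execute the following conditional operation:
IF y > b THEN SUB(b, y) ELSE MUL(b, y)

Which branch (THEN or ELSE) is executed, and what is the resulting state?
Branch: ELSE, Final state: b=54, y=6

Evaluating condition: y > b
y = 6, b = 9
Condition is False, so ELSE branch executes
After MUL(b, y): b=54, y=6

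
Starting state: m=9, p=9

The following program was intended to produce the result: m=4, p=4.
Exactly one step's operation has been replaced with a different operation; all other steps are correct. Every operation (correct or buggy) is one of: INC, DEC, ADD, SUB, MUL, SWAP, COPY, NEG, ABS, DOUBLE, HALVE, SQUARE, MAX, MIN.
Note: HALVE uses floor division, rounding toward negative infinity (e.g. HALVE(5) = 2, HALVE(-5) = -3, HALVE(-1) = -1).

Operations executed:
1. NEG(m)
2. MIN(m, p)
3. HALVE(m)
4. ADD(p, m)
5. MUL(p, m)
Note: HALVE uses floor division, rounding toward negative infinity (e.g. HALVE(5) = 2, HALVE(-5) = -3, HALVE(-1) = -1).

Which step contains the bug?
Step 5

Trace with buggy code:
Initial: m=9, p=9
After step 1: m=-9, p=9
After step 2: m=-9, p=9
After step 3: m=-5, p=9
After step 4: m=-5, p=4
After step 5: m=-5, p=-20
Actual final m=-5, p=-20 ≠ expected m=4, p=4.
Step 5 is the only position where a single-operation replacement can produce the expected result.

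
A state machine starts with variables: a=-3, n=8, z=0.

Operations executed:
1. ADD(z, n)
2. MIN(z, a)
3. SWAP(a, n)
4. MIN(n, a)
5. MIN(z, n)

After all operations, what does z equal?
z = -3

Tracing execution:
Step 1: ADD(z, n) → z = 8
Step 2: MIN(z, a) → z = -3
Step 3: SWAP(a, n) → z = -3
Step 4: MIN(n, a) → z = -3
Step 5: MIN(z, n) → z = -3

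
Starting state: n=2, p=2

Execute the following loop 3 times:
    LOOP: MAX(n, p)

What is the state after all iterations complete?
n=2, p=2

Iteration trace:
Start: n=2, p=2
After iteration 1: n=2, p=2
After iteration 2: n=2, p=2
After iteration 3: n=2, p=2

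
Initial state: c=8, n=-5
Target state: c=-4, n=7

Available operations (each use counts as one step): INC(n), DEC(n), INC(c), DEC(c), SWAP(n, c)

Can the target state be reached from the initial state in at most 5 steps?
Yes

Path (3 steps): INC(n) → DEC(c) → SWAP(n, c)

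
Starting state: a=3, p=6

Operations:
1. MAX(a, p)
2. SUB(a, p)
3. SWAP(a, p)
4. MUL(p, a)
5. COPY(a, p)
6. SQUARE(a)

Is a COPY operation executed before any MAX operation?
No

First COPY: step 5
First MAX: step 1
Since 5 > 1, MAX comes first.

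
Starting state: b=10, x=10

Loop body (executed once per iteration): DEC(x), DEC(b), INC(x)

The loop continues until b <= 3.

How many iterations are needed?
7

Tracing iterations:
Initial: b=10, x=10
After iteration 1: b=9, x=10
After iteration 2: b=8, x=10
After iteration 3: b=7, x=10
After iteration 4: b=6, x=10
After iteration 5: b=5, x=10
After iteration 6: b=4, x=10
After iteration 7: b=3, x=10
b <= 3 now holds, so the loop exits after 7 iterations.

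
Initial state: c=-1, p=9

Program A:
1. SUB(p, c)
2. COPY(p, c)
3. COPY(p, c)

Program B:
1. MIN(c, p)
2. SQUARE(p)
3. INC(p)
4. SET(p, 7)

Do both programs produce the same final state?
No

Program A final state: c=-1, p=-1
Program B final state: c=-1, p=7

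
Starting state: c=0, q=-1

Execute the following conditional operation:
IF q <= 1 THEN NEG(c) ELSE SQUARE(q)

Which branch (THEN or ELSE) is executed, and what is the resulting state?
Branch: THEN, Final state: c=0, q=-1

Evaluating condition: q <= 1
q = -1
Condition is True, so THEN branch executes
After NEG(c): c=0, q=-1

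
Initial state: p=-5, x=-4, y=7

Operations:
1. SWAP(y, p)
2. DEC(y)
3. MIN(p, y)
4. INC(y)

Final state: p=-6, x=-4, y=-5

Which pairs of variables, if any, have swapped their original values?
None

Comparing initial and final values:
x: -4 → -4
y: 7 → -5
p: -5 → -6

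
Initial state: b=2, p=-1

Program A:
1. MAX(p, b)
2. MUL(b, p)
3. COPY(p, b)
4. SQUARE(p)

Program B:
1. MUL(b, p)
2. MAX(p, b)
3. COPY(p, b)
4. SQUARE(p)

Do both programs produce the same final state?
No

Program A final state: b=4, p=16
Program B final state: b=-2, p=4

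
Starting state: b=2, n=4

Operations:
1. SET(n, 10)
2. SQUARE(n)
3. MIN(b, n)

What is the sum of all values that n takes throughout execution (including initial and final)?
214

Values of n at each step:
Initial: n = 4
After step 1: n = 10
After step 2: n = 100
After step 3: n = 100
Sum = 4 + 10 + 100 + 100 = 214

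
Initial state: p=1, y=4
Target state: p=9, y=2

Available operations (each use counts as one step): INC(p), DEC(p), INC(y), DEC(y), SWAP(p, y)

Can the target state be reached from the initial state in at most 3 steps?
No

The target state cannot be reached within 3 steps.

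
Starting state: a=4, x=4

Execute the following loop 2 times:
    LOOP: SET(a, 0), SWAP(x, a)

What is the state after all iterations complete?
a=0, x=0

Iteration trace:
Start: a=4, x=4
After iteration 1: a=4, x=0
After iteration 2: a=0, x=0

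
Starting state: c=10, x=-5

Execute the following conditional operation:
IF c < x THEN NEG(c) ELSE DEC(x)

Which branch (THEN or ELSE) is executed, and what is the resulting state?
Branch: ELSE, Final state: c=10, x=-6

Evaluating condition: c < x
c = 10, x = -5
Condition is False, so ELSE branch executes
After DEC(x): c=10, x=-6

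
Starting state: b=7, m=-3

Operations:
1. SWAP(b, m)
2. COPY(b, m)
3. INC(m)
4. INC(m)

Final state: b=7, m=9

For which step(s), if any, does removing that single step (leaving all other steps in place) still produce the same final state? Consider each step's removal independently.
None - removing any single step changes the final result

Testing removal of each single step:
Without step 1: final = b=-3, m=-1 (different)
Without step 2: final = b=-3, m=9 (different)
Without step 3: final = b=7, m=8 (different)
Without step 4: final = b=7, m=8 (different)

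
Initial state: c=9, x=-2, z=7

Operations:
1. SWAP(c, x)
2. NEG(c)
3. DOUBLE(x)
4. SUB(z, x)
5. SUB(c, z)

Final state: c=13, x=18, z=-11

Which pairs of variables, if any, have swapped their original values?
None

Comparing initial and final values:
x: -2 → 18
c: 9 → 13
z: 7 → -11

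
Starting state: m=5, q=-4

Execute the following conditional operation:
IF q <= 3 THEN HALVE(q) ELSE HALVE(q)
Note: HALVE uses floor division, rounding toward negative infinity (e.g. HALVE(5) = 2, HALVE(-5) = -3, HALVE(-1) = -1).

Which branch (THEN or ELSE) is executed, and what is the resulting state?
Branch: THEN, Final state: m=5, q=-2

Evaluating condition: q <= 3
q = -4
Condition is True, so THEN branch executes
After HALVE(q): m=5, q=-2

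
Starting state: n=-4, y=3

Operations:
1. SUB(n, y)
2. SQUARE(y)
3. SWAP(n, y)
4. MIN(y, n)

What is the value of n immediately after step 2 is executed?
n = -7

Tracing n through execution:
Initial: n = -4
After step 1 (SUB(n, y)): n = -7
After step 2 (SQUARE(y)): n = -7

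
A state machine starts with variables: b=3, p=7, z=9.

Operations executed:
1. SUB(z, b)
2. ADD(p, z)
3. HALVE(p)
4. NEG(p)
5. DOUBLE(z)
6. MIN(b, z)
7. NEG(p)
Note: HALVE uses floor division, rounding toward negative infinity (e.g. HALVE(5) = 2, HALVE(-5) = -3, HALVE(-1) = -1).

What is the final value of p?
p = 6

Tracing execution:
Step 1: SUB(z, b) → p = 7
Step 2: ADD(p, z) → p = 13
Step 3: HALVE(p) → p = 6
Step 4: NEG(p) → p = -6
Step 5: DOUBLE(z) → p = -6
Step 6: MIN(b, z) → p = -6
Step 7: NEG(p) → p = 6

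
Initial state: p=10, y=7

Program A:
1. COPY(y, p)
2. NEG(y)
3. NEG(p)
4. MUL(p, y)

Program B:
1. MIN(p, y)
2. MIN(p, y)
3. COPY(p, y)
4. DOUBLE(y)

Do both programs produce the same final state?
No

Program A final state: p=100, y=-10
Program B final state: p=7, y=14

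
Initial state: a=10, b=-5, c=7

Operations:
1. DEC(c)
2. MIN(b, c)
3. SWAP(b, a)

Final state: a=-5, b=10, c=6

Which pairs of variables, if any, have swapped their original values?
(b, a)

Comparing initial and final values:
b: -5 → 10
c: 7 → 6
a: 10 → -5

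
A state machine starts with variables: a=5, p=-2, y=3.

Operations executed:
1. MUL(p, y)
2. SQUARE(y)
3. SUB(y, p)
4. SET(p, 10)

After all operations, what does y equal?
y = 15

Tracing execution:
Step 1: MUL(p, y) → y = 3
Step 2: SQUARE(y) → y = 9
Step 3: SUB(y, p) → y = 15
Step 4: SET(p, 10) → y = 15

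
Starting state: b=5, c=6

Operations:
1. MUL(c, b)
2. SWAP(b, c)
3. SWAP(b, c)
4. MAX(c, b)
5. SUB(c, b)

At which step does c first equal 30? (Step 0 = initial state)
Step 1

Tracing c:
Initial: c = 6
After step 1: c = 30 ← first occurrence
After step 2: c = 5
After step 3: c = 30
After step 4: c = 30
After step 5: c = 25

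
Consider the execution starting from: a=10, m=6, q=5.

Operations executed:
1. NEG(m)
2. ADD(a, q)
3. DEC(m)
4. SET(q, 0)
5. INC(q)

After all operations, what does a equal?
a = 15

Tracing execution:
Step 1: NEG(m) → a = 10
Step 2: ADD(a, q) → a = 15
Step 3: DEC(m) → a = 15
Step 4: SET(q, 0) → a = 15
Step 5: INC(q) → a = 15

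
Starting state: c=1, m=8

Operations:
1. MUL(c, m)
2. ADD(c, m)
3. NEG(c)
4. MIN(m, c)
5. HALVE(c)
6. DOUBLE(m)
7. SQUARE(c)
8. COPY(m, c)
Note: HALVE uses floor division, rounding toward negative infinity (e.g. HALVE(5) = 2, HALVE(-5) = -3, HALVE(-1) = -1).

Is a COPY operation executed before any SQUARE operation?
No

First COPY: step 8
First SQUARE: step 7
Since 8 > 7, SQUARE comes first.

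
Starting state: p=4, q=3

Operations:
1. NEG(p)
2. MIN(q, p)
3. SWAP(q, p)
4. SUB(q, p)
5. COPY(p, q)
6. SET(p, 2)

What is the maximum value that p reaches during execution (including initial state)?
4

Values of p at each step:
Initial: p = 4 ← maximum
After step 1: p = -4
After step 2: p = -4
After step 3: p = -4
After step 4: p = -4
After step 5: p = 0
After step 6: p = 2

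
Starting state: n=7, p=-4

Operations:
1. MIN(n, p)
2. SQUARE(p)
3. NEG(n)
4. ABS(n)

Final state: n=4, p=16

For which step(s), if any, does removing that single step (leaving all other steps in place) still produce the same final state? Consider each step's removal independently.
Step(s) 3, 4

Testing removal of each single step:
Without step 1: final = n=7, p=16 (different)
Without step 2: final = n=4, p=-4 (different)
Without step 3: final = n=4, p=16 (same)
Without step 4: final = n=4, p=16 (same)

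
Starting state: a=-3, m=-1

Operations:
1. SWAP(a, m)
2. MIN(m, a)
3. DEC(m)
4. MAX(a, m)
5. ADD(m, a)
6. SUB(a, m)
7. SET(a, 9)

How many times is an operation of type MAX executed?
1

Counting MAX operations:
Step 4: MAX(a, m) ← MAX
Total: 1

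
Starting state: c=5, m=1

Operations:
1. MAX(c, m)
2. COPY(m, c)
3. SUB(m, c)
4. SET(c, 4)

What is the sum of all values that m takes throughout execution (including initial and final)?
7

Values of m at each step:
Initial: m = 1
After step 1: m = 1
After step 2: m = 5
After step 3: m = 0
After step 4: m = 0
Sum = 1 + 1 + 5 + 0 + 0 = 7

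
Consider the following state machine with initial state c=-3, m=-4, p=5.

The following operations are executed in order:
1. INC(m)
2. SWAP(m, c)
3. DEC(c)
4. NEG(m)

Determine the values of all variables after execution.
{c: -4, m: 3, p: 5}

Step-by-step execution:
Initial: c=-3, m=-4, p=5
After step 1 (INC(m)): c=-3, m=-3, p=5
After step 2 (SWAP(m, c)): c=-3, m=-3, p=5
After step 3 (DEC(c)): c=-4, m=-3, p=5
After step 4 (NEG(m)): c=-4, m=3, p=5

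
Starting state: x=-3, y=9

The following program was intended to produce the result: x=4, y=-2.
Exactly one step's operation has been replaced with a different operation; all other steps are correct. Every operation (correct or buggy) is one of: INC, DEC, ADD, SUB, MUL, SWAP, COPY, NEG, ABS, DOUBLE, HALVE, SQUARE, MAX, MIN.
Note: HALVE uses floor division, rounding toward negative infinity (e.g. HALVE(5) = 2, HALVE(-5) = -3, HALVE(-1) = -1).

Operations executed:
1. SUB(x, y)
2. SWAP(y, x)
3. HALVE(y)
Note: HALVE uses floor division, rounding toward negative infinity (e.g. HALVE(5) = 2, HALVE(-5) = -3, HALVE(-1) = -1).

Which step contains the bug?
Step 1

Trace with buggy code:
Initial: x=-3, y=9
After step 1: x=-12, y=9
After step 2: x=9, y=-12
After step 3: x=9, y=-6
Actual final x=9, y=-6 ≠ expected x=4, y=-2.
Step 1 is the only position where a single-operation replacement can produce the expected result.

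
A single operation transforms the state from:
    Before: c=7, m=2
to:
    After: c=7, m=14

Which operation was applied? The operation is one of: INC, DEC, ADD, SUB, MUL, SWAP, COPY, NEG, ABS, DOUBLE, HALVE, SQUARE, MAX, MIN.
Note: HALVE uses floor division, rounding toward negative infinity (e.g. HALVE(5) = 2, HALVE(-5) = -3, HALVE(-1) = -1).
MUL(m, c)

Analyzing the change:
Before: c=7, m=2
After: c=7, m=14
Variable m changed from 2 to 14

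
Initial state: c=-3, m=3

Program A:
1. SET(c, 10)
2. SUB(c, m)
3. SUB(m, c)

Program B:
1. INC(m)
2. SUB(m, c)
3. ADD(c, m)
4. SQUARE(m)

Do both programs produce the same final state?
No

Program A final state: c=7, m=-4
Program B final state: c=4, m=49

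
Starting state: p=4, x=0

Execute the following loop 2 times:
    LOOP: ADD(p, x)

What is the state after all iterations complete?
p=4, x=0

Iteration trace:
Start: p=4, x=0
After iteration 1: p=4, x=0
After iteration 2: p=4, x=0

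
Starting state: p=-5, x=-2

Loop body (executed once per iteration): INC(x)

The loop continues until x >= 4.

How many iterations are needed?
6

Tracing iterations:
Initial: p=-5, x=-2
After iteration 1: p=-5, x=-1
After iteration 2: p=-5, x=0
After iteration 3: p=-5, x=1
After iteration 4: p=-5, x=2
After iteration 5: p=-5, x=3
After iteration 6: p=-5, x=4
x >= 4 now holds, so the loop exits after 6 iterations.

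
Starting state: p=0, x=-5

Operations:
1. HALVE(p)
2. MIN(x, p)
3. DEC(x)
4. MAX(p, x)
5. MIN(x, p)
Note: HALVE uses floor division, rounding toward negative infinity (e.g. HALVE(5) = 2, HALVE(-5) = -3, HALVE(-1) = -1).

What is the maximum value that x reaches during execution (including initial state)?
-5

Values of x at each step:
Initial: x = -5 ← maximum
After step 1: x = -5
After step 2: x = -5
After step 3: x = -6
After step 4: x = -6
After step 5: x = -6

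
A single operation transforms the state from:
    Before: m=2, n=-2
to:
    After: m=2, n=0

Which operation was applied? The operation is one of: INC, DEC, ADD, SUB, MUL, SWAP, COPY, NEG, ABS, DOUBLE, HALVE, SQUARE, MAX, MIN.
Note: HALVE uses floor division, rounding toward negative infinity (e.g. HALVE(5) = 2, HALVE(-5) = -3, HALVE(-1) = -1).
ADD(n, m)

Analyzing the change:
Before: m=2, n=-2
After: m=2, n=0
Variable n changed from -2 to 0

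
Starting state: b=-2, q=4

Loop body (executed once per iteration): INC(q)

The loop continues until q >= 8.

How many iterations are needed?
4

Tracing iterations:
Initial: b=-2, q=4
After iteration 1: b=-2, q=5
After iteration 2: b=-2, q=6
After iteration 3: b=-2, q=7
After iteration 4: b=-2, q=8
q >= 8 now holds, so the loop exits after 4 iterations.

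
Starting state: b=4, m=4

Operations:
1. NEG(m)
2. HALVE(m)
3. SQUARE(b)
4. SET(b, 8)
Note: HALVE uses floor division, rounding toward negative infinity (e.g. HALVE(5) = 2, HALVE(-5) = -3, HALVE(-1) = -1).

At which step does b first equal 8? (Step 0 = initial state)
Step 4

Tracing b:
Initial: b = 4
After step 1: b = 4
After step 2: b = 4
After step 3: b = 16
After step 4: b = 8 ← first occurrence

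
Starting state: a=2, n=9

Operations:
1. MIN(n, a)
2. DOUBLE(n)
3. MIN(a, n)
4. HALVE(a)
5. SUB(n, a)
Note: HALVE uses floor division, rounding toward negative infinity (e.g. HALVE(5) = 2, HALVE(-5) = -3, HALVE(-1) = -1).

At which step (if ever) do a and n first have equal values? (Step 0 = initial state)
Step 1

a and n first become equal after step 1.

Comparing values at each step:
Initial: a=2, n=9
After step 1: a=2, n=2 ← equal!
After step 2: a=2, n=4
After step 3: a=2, n=4
After step 4: a=1, n=4
After step 5: a=1, n=3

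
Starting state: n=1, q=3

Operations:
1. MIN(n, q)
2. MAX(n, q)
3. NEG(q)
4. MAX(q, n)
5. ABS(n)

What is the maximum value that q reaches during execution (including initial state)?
3

Values of q at each step:
Initial: q = 3 ← maximum
After step 1: q = 3
After step 2: q = 3
After step 3: q = -3
After step 4: q = 3
After step 5: q = 3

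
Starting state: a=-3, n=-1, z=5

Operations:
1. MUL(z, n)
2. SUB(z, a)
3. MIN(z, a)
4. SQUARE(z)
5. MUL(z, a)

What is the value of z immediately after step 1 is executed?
z = -5

Tracing z through execution:
Initial: z = 5
After step 1 (MUL(z, n)): z = -5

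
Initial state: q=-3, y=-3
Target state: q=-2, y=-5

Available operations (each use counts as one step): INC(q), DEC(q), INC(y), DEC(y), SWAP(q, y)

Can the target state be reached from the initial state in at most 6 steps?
Yes

Path (3 steps): INC(q) → DEC(y) → DEC(y)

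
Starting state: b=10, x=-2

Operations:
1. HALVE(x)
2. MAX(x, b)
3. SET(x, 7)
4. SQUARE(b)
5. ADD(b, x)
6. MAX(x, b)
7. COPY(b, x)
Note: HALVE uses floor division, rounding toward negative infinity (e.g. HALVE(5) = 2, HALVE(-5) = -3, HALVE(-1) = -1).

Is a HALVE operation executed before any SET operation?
Yes

First HALVE: step 1
First SET: step 3
Since 1 < 3, HALVE comes first.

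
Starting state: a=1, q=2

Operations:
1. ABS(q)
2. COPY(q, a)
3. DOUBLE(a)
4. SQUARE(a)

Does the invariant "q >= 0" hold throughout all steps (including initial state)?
Yes

The invariant holds at every step.

State at each step:
Initial: a=1, q=2
After step 1: a=1, q=2
After step 2: a=1, q=1
After step 3: a=2, q=1
After step 4: a=4, q=1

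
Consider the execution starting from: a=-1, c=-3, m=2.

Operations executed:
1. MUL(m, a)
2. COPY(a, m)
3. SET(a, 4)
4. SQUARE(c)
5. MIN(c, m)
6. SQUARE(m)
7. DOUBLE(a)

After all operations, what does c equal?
c = -2

Tracing execution:
Step 1: MUL(m, a) → c = -3
Step 2: COPY(a, m) → c = -3
Step 3: SET(a, 4) → c = -3
Step 4: SQUARE(c) → c = 9
Step 5: MIN(c, m) → c = -2
Step 6: SQUARE(m) → c = -2
Step 7: DOUBLE(a) → c = -2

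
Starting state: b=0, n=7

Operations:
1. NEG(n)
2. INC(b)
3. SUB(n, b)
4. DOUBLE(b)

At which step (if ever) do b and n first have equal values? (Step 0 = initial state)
Never

b and n never become equal during execution.

Comparing values at each step:
Initial: b=0, n=7
After step 1: b=0, n=-7
After step 2: b=1, n=-7
After step 3: b=1, n=-8
After step 4: b=2, n=-8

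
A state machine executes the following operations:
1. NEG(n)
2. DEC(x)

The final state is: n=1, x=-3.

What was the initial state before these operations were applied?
n=-1, x=-2

Working backwards:
Final state: n=1, x=-3
Before step 2 (DEC(x)): n=1, x=-2
Before step 1 (NEG(n)): n=-1, x=-2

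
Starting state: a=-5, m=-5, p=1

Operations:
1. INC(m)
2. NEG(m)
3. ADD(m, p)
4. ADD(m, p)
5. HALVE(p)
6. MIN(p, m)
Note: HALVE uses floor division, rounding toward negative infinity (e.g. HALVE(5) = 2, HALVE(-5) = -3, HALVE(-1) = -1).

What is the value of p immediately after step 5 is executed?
p = 0

Tracing p through execution:
Initial: p = 1
After step 1 (INC(m)): p = 1
After step 2 (NEG(m)): p = 1
After step 3 (ADD(m, p)): p = 1
After step 4 (ADD(m, p)): p = 1
After step 5 (HALVE(p)): p = 0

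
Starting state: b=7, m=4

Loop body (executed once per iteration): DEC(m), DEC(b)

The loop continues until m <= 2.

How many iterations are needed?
2

Tracing iterations:
Initial: b=7, m=4
After iteration 1: b=6, m=3
After iteration 2: b=5, m=2
m <= 2 now holds, so the loop exits after 2 iterations.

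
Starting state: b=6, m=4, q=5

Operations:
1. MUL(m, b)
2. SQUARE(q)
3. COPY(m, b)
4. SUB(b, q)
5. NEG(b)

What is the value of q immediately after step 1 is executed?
q = 5

Tracing q through execution:
Initial: q = 5
After step 1 (MUL(m, b)): q = 5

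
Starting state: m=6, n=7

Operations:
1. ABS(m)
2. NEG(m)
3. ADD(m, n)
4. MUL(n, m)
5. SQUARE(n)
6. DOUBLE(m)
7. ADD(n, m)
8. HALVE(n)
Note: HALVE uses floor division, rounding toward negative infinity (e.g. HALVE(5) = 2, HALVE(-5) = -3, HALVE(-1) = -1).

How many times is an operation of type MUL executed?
1

Counting MUL operations:
Step 4: MUL(n, m) ← MUL
Total: 1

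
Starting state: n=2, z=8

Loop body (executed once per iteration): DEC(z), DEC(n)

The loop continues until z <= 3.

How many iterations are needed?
5

Tracing iterations:
Initial: n=2, z=8
After iteration 1: n=1, z=7
After iteration 2: n=0, z=6
After iteration 3: n=-1, z=5
After iteration 4: n=-2, z=4
After iteration 5: n=-3, z=3
z <= 3 now holds, so the loop exits after 5 iterations.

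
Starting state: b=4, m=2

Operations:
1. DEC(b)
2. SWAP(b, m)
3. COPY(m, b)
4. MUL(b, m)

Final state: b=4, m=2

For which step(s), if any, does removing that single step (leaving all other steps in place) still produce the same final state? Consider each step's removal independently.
Step(s) 1

Testing removal of each single step:
Without step 1: final = b=4, m=2 (same)
Without step 2: final = b=9, m=3 (different)
Without step 3: final = b=6, m=3 (different)
Without step 4: final = b=2, m=2 (different)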